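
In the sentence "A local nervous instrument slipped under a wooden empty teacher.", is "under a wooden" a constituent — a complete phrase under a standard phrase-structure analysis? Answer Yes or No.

No

The sequence begins inside the preposition "under" and ends inside the noun phrase "a wooden empty teacher"; it crosses a phrase boundary, so no single node in the tree spans exactly those words.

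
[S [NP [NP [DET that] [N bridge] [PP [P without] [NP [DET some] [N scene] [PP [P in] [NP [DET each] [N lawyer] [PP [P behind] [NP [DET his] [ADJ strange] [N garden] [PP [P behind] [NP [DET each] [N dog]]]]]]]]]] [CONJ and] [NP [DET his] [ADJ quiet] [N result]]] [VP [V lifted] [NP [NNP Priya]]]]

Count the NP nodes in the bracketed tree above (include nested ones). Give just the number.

8

Listing each NP by its span: [NP that bridge without some scene in each lawyer behind his strange garden behind each dog and his quiet result]; [NP that bridge without some scene in each lawyer behind his strange garden behind each dog]; [NP some scene in each lawyer behind his strange garden behind each dog]; [NP each lawyer behind his strange garden behind each dog]; [NP his strange garden behind each dog]; [NP each dog] … — that makes 8.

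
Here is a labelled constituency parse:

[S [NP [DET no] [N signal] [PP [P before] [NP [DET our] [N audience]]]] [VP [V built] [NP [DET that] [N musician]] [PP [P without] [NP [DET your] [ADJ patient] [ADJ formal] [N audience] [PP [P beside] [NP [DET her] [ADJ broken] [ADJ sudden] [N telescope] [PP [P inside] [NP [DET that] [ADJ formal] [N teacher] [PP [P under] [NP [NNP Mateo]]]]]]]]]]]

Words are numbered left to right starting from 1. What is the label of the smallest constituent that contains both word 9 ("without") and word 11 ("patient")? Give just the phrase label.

PP

The smallest bracket enclosing both words is [PP without your patient formal audience beside her broken sudden telescope inside that formal teacher under Mateo], so the label is PP.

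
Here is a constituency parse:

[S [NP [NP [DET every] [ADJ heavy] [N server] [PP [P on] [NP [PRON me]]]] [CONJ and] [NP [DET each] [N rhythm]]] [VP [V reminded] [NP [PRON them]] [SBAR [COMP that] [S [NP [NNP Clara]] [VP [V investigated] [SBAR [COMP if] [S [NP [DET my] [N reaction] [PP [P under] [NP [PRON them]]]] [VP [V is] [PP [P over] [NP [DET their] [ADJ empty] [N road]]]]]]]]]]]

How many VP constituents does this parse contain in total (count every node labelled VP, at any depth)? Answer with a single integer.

3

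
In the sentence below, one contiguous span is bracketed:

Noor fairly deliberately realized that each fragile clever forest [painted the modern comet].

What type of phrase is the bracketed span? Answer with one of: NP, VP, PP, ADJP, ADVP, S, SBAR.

VP

The bracketed span "painted the modern comet" is headed by "painted", making it a verb phrase (VP).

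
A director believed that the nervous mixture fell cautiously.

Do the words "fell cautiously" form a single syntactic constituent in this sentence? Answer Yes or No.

"fell cautiously" is exactly the verb phrase [VP fell cautiously], a complete constituent.

Yes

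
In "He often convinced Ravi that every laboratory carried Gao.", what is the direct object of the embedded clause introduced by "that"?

Within the embedded clause introduced by "that", the direct object of "carried" is "Gao".

Gao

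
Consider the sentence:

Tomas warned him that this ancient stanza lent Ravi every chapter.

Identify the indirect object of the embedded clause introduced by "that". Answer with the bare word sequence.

The verb of the embedded clause introduced by "that" is "lent"; its indirect object is the NP "Ravi".

Ravi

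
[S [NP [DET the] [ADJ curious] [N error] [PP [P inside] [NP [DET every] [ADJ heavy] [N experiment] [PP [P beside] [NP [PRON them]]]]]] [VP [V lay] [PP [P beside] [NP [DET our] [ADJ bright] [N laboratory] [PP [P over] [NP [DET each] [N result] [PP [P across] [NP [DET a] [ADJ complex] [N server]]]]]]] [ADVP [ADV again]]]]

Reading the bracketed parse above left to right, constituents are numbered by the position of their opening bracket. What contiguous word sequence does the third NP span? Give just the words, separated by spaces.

The NP opening brackets appear, in order, over: "the curious error inside every heavy experiment beside them"; "every heavy experiment beside them"; "them"; "our bright laboratory over each result across a complex server"; "each result across a complex server"; "a complex server". The third one spans "them".

them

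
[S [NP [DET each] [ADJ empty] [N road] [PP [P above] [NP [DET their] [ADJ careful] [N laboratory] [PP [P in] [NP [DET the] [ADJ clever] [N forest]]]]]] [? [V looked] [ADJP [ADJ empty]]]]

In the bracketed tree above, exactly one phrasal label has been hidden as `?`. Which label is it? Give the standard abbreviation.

The `?` node immediately contains: V 'looked', ADJP. That is the internal structure of a verb phrase, so the label is VP.

VP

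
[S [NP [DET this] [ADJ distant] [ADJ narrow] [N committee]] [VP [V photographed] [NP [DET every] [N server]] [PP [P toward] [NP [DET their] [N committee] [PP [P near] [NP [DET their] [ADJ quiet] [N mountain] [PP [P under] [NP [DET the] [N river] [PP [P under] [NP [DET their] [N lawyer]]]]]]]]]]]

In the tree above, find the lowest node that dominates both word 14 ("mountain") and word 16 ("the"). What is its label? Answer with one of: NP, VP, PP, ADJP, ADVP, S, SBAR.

Word 14 lies under S → VP → PP → NP → PP → NP → N; word 16 lies under S → VP → PP → NP → PP → NP → PP → NP → DET. The lowest shared node is the NP.

NP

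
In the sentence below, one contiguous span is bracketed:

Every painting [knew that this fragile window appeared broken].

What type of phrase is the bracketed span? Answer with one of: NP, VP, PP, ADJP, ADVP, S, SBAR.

VP

The span is built around the verb "knew" — a verb phrase (VP).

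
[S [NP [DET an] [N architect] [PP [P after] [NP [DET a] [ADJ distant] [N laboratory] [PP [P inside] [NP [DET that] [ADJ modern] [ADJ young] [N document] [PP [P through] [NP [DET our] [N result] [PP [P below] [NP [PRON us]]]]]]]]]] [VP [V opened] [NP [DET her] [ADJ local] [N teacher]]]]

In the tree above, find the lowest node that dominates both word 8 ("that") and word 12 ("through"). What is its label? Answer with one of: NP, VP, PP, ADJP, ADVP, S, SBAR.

The smallest bracket enclosing both words is [NP that modern young document through our result below us], so the label is NP.

NP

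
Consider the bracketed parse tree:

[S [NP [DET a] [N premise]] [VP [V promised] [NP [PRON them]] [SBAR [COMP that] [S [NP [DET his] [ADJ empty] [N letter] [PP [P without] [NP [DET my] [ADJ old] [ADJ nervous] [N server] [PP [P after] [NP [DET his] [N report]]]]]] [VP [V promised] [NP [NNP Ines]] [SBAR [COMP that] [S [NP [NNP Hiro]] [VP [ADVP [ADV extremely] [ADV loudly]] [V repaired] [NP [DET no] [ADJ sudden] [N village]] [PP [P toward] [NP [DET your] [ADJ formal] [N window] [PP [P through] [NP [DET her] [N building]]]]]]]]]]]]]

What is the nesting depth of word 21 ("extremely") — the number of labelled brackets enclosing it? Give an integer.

Counting open brackets not yet closed at "extremely": [S [VP [SBAR [S [VP [SBAR [S [VP [ADVP [ADV = 10.

10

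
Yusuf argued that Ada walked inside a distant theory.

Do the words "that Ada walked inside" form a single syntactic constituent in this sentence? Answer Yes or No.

No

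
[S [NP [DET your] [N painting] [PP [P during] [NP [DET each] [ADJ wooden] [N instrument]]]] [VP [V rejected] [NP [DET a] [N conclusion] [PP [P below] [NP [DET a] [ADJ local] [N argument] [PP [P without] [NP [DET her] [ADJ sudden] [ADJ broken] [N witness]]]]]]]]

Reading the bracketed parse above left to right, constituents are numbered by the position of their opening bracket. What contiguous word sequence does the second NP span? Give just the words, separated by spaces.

each wooden instrument

The NP opening brackets appear, in order, over: "your painting during each wooden instrument"; "each wooden instrument"; "a conclusion below a local argument without her sudden broken witness"; "a local argument without her sudden broken witness"; "her sudden broken witness". The second one spans "each wooden instrument".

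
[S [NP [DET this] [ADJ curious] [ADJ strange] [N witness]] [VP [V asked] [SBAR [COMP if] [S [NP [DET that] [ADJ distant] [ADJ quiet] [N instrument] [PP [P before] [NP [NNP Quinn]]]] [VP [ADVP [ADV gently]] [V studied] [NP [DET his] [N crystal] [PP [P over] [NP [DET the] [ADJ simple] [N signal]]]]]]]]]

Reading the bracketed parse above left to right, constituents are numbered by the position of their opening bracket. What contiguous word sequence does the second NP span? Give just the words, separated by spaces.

In left-to-right order the NP constituents are "this curious strange witness"; "that distant quiet instrument before Quinn"; "Quinn"; "his crystal over the simple signal"; "the simple signal". Number 2 is "that distant quiet instrument before Quinn".

that distant quiet instrument before Quinn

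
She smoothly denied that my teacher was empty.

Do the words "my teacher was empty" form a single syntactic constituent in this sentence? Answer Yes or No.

Yes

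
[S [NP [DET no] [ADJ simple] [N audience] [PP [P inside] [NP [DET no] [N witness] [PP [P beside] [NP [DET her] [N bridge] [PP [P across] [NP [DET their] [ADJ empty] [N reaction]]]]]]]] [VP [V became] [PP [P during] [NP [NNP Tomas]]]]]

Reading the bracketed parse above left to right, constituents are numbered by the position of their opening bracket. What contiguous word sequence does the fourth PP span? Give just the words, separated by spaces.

during Tomas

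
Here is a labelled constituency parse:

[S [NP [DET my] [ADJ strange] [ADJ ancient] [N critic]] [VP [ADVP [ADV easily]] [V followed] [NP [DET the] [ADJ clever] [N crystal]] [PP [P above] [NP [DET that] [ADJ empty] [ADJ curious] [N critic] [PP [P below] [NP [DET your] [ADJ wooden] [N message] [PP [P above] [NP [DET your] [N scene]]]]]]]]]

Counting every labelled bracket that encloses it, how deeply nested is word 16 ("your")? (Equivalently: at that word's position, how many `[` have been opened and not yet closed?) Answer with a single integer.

7

Counting open brackets not yet closed at "your": [S [VP [PP [NP [PP [NP [DET = 7.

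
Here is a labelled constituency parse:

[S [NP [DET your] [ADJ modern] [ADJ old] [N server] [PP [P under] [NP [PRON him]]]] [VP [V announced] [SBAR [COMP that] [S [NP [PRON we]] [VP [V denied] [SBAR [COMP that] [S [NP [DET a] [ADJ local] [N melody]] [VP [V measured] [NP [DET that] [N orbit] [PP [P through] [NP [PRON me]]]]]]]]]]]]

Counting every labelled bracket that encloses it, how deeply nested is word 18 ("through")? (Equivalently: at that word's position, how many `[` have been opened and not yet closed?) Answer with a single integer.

The word sits inside P, which is inside PP, inside NP, inside VP, inside S, inside SBAR, inside VP, inside S, inside SBAR, inside VP, inside S — 11 brackets in all.

11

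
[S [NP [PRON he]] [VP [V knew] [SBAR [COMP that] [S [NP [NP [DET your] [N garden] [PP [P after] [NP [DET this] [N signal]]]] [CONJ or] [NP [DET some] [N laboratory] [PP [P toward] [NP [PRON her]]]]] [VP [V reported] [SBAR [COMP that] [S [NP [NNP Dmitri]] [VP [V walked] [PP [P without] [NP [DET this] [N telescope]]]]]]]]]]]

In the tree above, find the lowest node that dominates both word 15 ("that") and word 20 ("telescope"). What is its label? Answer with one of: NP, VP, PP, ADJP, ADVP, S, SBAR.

Both words fall inside [SBAR that Dmitri walked without this telescope] (words 15–20), and no smaller constituent contains them both. Label: SBAR.

SBAR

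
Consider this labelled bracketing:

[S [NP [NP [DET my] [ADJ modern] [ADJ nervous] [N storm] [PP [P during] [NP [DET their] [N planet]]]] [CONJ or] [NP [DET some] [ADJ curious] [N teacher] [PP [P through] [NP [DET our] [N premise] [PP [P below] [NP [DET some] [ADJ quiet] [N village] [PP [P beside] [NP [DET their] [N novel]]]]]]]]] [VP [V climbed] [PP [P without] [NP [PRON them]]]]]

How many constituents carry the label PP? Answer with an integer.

5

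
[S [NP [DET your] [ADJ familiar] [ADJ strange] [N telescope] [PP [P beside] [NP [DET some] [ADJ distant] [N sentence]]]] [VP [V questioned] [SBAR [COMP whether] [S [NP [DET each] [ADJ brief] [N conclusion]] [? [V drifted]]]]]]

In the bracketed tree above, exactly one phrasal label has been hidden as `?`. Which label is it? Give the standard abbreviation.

Looking at what the `?` directly dominates — V 'drifted' — this is a verb phrase (VP).

VP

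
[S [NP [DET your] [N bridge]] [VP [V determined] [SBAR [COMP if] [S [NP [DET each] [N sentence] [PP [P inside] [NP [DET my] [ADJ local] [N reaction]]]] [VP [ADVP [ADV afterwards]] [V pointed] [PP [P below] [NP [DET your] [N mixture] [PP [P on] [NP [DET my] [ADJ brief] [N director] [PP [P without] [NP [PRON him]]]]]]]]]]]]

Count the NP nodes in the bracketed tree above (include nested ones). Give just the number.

6

The NP constituents are: [NP your bridge]; [NP each sentence inside my local reaction]; [NP my local reaction]; [NP your mixture on my brief director without him]; [NP my brief director without him]; [NP him]. Total: 6.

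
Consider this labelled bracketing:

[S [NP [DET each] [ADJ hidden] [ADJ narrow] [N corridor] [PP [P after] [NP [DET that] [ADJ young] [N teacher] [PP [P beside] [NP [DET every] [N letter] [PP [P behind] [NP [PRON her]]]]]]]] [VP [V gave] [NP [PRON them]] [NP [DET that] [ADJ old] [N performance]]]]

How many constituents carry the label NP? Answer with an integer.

6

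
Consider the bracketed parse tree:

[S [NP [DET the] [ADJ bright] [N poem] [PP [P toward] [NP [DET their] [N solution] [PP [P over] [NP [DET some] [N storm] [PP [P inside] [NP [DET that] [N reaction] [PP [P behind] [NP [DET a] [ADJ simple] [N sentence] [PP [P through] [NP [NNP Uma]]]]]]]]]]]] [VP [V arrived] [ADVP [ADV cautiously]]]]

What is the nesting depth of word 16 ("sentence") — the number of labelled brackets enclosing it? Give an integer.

11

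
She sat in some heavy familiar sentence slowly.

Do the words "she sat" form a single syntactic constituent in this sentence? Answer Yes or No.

The smallest constituent containing the whole sequence is the clause [S she sat in some heavy familiar sentence slowly], but the sequence is only part of it — it straddles the boundary between noun phrase "she" and verb phrase "sat in some heavy familiar sentence slowly".

No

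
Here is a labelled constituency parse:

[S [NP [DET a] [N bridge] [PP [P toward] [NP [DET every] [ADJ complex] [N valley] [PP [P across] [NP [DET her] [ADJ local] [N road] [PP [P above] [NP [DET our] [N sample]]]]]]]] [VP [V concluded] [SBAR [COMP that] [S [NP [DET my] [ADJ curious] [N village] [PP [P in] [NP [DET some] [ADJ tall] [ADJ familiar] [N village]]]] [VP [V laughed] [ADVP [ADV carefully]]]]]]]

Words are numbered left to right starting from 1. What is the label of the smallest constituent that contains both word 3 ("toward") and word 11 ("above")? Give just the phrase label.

PP

Both words fall inside [PP toward every complex valley across her local road above our sample] (words 3–13), and no smaller constituent contains them both. Label: PP.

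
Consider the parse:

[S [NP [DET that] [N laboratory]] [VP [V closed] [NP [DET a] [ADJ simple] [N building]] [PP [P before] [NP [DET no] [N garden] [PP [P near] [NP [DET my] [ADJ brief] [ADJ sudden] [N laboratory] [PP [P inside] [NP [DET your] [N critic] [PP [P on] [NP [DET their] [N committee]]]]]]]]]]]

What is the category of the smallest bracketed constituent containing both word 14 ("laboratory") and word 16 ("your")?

NP

Both words fall inside [NP my brief sudden laboratory inside your critic on their committee] (words 11–20), and no smaller constituent contains them both. Label: NP.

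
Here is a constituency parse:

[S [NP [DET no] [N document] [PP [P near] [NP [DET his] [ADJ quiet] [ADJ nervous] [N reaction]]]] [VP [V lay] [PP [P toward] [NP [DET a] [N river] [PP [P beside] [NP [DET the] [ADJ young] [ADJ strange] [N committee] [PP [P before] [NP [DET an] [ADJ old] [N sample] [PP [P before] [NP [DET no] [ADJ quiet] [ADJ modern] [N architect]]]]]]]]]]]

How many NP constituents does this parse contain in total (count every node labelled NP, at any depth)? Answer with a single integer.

6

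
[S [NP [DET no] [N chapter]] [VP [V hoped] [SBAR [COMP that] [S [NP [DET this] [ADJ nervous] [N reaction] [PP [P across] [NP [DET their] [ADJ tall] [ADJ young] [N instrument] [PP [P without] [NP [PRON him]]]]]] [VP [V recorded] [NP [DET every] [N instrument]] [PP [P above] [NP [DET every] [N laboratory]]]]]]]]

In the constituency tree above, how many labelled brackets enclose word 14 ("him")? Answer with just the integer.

Path from the root down to the word: S → VP → SBAR → S → NP → PP → NP → PP → NP → PRON. That is 10 enclosing brackets.

10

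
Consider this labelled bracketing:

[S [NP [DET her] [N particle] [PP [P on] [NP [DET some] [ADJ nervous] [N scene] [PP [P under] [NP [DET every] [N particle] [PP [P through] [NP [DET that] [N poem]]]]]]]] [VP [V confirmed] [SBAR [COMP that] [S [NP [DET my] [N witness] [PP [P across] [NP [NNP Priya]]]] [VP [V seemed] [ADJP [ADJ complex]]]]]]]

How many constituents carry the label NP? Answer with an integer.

6

Listing each NP by its span: [NP her particle on some nervous scene under every particle through that poem]; [NP some nervous scene under every particle through that poem]; [NP every particle through that poem]; [NP that poem]; [NP my witness across Priya]; [NP Priya] — that makes 6.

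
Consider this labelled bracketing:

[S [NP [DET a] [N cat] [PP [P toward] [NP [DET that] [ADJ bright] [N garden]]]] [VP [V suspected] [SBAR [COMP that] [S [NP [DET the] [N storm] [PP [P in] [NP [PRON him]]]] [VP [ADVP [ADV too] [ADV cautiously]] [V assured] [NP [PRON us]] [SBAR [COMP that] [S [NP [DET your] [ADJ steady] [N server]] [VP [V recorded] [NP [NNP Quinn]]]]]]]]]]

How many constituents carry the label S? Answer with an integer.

3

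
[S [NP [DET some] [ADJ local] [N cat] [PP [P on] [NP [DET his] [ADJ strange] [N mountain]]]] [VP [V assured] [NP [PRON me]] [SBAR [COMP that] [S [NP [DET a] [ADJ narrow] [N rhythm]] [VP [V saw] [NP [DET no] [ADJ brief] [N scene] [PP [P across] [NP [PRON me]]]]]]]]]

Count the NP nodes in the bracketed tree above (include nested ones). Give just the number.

6

Listing each NP by its span: [NP some local cat on his strange mountain]; [NP his strange mountain]; [NP me]; [NP a narrow rhythm]; [NP no brief scene across me]; [NP me] — that makes 6.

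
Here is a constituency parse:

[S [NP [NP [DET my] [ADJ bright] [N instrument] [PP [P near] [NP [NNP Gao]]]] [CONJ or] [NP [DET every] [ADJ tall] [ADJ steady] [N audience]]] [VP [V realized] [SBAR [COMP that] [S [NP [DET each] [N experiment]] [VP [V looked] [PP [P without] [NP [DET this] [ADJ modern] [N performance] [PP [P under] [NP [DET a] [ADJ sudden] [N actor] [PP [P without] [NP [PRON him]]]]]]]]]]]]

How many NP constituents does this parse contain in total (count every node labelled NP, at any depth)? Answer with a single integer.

8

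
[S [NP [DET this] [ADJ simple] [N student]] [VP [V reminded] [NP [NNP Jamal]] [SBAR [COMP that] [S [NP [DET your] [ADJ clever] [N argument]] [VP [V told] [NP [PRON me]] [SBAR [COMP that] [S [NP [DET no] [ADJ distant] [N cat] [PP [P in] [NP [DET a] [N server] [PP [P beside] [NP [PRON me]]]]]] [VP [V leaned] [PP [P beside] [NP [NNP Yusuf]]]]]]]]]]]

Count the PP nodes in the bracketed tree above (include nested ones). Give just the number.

3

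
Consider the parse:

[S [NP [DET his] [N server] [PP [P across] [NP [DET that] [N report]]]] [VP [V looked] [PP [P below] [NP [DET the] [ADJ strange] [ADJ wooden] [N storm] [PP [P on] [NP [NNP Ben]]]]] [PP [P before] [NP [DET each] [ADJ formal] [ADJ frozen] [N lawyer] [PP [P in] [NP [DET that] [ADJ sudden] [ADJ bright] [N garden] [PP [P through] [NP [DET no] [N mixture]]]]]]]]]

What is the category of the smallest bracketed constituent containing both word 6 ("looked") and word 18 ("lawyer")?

VP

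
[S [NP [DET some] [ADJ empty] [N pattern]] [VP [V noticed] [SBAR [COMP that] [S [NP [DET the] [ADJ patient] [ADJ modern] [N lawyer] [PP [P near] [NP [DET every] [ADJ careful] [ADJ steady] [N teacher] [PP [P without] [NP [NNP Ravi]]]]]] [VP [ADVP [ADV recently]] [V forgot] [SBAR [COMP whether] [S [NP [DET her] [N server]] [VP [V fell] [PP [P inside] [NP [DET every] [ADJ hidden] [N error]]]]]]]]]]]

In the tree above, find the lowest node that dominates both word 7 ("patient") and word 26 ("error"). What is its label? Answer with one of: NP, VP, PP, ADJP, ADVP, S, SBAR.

S

The smallest bracket enclosing both words is [S the patient modern lawyer near every careful steady teacher without Ravi recently forgot whether her server fell inside every hidden error], so the label is S.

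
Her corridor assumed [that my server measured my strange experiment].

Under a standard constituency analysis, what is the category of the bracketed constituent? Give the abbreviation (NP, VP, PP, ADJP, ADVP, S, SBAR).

SBAR

The bracketed span "that my server measured my strange experiment" is headed by "that", making it a subordinate clause (SBAR).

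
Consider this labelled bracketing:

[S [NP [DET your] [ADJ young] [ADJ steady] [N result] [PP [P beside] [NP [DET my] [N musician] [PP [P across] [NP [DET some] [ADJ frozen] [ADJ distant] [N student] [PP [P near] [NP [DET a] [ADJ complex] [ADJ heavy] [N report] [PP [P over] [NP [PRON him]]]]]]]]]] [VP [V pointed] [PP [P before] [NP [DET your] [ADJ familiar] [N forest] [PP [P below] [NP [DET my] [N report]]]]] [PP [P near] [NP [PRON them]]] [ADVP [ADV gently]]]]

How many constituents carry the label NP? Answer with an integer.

Listing each NP by its span: [NP your young steady result beside my musician across some frozen distant student near a complex heavy report over him]; [NP my musician across some frozen distant student near a complex heavy report over him]; [NP some frozen distant student near a complex heavy report over him]; [NP a complex heavy report over him]; [NP him]; [NP your familiar forest below my report] … — that makes 8.

8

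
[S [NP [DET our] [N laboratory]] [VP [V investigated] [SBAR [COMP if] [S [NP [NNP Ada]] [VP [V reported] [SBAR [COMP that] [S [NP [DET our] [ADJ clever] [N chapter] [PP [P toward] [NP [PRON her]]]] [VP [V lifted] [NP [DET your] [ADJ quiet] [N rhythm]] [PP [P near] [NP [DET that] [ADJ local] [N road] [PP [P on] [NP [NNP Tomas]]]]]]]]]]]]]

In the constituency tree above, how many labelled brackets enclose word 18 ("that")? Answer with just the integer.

Path from the root down to the word: S → VP → SBAR → S → VP → SBAR → S → VP → PP → NP → DET. That is 11 enclosing brackets.

11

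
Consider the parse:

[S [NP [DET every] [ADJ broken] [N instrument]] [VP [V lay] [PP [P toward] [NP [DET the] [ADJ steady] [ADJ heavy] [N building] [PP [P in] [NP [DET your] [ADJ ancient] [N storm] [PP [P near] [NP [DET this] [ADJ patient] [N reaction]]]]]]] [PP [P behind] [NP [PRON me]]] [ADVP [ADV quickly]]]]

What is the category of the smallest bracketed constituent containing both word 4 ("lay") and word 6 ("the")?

The smallest bracket enclosing both words is [VP lay toward the steady heavy building in your ancient storm near this patient reaction behind me quickly], so the label is VP.

VP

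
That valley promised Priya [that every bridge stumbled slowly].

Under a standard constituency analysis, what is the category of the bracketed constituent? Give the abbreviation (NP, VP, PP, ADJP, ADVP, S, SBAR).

SBAR

The span is built around the complementizer "that" — a subordinate clause (SBAR).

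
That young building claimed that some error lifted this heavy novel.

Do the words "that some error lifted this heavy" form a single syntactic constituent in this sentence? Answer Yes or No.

No

The sequence begins inside the complementizer "that" and ends inside the clause "some error lifted this heavy novel"; it crosses a phrase boundary, so no single node in the tree spans exactly those words.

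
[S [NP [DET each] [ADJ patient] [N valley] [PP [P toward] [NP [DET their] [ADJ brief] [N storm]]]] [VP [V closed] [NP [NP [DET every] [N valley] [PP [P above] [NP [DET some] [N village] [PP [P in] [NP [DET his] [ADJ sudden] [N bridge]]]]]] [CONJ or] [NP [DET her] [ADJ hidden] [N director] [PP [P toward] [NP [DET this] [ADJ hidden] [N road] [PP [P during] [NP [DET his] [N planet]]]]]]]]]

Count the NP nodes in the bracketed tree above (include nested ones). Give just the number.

9

Listing each NP by its span: [NP each patient valley toward their brief storm]; [NP their brief storm]; [NP every valley above some village in his sudden bridge or her hidden director toward this hidden road during his planet]; [NP every valley above some village in his sudden bridge]; [NP some village in his sudden bridge]; [NP his sudden bridge] … — that makes 9.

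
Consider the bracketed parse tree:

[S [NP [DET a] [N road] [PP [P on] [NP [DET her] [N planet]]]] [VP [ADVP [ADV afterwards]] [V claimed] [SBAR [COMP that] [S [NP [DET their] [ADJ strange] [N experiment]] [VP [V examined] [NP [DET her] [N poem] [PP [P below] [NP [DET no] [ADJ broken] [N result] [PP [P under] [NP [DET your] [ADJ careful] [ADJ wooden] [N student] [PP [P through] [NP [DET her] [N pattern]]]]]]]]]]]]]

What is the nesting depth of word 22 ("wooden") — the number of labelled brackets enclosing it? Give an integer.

11

Path from the root down to the word: S → VP → SBAR → S → VP → NP → PP → NP → PP → NP → ADJ. That is 11 enclosing brackets.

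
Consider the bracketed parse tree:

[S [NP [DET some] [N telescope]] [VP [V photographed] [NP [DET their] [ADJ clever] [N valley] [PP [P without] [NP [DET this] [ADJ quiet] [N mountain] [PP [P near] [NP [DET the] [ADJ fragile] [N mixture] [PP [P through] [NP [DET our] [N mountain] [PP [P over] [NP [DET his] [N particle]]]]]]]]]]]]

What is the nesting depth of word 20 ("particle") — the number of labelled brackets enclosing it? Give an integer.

12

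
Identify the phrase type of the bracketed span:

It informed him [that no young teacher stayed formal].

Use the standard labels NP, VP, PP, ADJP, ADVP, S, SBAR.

"that" is the head of the bracketed span, so the span is a subordinate clause: SBAR.

SBAR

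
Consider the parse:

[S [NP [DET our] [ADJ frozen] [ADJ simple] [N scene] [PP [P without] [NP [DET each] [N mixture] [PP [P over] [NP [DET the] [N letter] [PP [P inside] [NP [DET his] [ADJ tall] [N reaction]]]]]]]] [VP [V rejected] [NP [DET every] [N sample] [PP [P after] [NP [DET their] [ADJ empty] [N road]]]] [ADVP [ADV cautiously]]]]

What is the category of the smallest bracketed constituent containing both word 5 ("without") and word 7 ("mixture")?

Both words fall inside [PP without each mixture over the letter inside his tall reaction] (words 5–14), and no smaller constituent contains them both. Label: PP.

PP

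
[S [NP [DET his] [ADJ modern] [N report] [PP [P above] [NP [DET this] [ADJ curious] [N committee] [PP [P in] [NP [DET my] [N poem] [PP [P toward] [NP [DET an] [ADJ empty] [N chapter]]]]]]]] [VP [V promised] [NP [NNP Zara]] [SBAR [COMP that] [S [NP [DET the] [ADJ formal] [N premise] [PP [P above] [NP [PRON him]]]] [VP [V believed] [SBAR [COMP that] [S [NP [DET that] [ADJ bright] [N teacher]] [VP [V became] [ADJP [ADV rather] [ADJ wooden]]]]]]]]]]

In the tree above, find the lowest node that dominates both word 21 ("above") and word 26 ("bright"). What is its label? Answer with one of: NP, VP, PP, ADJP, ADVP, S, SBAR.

S

Word 21 lies under S → VP → SBAR → S → NP → PP → P; word 26 lies under S → VP → SBAR → S → VP → SBAR → S → NP → ADJ. The lowest shared node is the S.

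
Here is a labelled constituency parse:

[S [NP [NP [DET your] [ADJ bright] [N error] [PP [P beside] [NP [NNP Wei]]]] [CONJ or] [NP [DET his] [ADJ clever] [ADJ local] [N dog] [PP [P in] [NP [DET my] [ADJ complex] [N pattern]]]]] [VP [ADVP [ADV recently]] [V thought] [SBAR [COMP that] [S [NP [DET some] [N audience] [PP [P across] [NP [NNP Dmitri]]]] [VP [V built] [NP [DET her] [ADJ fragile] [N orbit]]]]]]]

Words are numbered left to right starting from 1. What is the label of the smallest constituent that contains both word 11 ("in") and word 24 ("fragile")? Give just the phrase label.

Both words fall inside [S your bright error beside Wei or his clever local dog in my complex pattern recently thought that some audience across Dmitri built her fragile orbit] (words 1–25), and no smaller constituent contains them both. Label: S.

S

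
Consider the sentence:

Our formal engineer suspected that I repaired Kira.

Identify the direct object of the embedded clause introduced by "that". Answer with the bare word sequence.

Kira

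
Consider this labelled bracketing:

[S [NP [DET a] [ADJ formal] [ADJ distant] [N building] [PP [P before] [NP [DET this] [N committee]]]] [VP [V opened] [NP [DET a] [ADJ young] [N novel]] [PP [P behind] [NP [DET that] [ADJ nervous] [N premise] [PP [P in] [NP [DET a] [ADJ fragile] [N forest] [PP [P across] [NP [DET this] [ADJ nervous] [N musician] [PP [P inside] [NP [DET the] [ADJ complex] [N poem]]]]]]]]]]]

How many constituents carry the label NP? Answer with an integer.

7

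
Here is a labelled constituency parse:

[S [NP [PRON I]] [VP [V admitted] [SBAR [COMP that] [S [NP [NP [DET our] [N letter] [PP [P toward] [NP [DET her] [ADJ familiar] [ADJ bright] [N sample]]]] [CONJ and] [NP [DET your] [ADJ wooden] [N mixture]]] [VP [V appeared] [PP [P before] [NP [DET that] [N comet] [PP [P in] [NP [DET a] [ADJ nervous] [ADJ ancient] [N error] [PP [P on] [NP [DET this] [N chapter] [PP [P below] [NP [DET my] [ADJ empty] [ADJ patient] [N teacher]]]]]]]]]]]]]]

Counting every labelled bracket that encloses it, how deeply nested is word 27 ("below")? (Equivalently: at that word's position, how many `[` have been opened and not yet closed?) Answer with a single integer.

The word sits inside P, which is inside PP, inside NP, inside PP, inside NP, inside PP, inside NP, inside PP, inside VP, inside S, inside SBAR, inside VP, inside S — 13 brackets in all.

13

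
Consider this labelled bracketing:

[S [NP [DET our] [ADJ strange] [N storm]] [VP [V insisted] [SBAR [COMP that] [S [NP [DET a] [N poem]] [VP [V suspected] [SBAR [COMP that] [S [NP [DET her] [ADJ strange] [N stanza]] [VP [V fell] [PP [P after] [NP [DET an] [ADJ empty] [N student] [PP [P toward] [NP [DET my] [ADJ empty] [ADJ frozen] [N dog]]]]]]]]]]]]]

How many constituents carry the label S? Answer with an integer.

3

Listing each S by its span: [S our strange storm insisted that a poem suspected that her strange stanza fell after an empty student toward my empty frozen dog]; [S a poem suspected that her strange stanza fell after an empty student toward my empty frozen dog]; [S her strange stanza fell after an empty student toward my empty frozen dog] — that makes 3.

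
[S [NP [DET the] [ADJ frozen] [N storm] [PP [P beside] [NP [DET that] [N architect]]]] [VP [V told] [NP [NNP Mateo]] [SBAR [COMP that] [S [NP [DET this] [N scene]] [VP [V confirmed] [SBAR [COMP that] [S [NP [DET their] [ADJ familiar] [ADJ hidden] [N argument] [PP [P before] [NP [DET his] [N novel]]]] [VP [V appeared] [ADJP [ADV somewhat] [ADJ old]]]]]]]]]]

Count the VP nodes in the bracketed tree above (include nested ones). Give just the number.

3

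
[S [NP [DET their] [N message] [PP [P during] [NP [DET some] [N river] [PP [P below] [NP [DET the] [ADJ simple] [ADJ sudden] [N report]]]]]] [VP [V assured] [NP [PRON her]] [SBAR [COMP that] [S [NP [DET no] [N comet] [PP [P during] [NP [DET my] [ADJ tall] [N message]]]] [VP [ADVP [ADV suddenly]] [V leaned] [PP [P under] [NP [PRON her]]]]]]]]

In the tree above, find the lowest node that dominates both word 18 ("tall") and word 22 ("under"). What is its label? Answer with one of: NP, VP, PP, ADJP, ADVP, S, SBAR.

Word 18 lies under S → VP → SBAR → S → NP → PP → NP → ADJ; word 22 lies under S → VP → SBAR → S → VP → PP → P. The lowest shared node is the S.

S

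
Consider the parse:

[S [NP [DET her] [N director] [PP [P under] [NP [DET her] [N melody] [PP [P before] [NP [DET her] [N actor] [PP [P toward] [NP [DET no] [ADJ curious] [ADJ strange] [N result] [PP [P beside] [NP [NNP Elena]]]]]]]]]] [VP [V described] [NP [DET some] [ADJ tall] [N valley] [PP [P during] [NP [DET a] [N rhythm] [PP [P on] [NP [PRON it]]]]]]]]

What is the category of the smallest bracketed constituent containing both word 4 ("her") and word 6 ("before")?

NP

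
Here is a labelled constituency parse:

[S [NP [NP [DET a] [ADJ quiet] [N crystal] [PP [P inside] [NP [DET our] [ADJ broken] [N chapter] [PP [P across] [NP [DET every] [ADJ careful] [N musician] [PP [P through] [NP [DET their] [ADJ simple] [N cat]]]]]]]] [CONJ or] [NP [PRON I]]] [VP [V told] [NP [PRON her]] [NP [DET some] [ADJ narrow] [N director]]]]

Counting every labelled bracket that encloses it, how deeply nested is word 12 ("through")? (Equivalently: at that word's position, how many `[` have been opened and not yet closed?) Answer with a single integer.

The word sits inside P, which is inside PP, inside NP, inside PP, inside NP, inside PP, inside NP, inside NP, inside S — 9 brackets in all.

9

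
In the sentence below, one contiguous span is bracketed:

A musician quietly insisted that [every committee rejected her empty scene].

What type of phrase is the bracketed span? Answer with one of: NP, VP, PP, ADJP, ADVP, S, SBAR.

S

"rejected" is the head of the bracketed span, so the span is a clause: S.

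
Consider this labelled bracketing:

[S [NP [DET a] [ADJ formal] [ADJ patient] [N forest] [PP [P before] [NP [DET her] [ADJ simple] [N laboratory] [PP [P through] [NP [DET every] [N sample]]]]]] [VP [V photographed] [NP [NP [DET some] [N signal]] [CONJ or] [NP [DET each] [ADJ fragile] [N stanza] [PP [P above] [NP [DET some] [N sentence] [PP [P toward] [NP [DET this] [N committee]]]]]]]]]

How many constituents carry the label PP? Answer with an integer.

4

Scanning left to right, an opening `[PP` appears at word positions 5, 9, 19, 22 — 4 in total.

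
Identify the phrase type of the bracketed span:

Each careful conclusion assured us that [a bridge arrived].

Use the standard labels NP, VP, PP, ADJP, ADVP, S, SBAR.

The span is built around the head "arrived" — a clause (S).

S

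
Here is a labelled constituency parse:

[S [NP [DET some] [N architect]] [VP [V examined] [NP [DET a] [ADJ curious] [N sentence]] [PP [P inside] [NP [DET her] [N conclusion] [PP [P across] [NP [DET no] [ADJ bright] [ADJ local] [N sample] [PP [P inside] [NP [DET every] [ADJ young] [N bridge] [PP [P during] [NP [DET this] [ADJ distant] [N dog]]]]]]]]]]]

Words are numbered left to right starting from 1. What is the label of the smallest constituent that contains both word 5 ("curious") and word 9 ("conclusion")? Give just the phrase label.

VP

Both words fall inside [VP examined a curious sentence inside her conclusion across no bright local sample inside every young bridge during this distant dog] (words 3–22), and no smaller constituent contains them both. Label: VP.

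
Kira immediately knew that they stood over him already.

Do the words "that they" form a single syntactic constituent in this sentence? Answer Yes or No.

No

The smallest constituent containing the whole sequence is the subordinate clause [SBAR that they stood over him already], but the sequence is only part of it — it straddles the boundary between complementizer "that" and clause "they stood over him already".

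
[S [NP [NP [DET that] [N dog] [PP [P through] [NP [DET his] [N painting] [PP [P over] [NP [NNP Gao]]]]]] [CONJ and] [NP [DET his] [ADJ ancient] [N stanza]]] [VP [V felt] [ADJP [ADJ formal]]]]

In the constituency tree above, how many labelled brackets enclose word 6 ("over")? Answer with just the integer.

7

The word sits inside P, which is inside PP, inside NP, inside PP, inside NP, inside NP, inside S — 7 brackets in all.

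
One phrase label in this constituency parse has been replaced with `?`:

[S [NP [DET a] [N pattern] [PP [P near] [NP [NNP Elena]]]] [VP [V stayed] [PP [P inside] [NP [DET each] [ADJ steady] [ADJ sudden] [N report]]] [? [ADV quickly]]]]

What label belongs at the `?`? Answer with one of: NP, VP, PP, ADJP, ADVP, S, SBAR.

A constituent whose immediate children are ADV 'quickly' is an adverb phrase: ADVP.

ADVP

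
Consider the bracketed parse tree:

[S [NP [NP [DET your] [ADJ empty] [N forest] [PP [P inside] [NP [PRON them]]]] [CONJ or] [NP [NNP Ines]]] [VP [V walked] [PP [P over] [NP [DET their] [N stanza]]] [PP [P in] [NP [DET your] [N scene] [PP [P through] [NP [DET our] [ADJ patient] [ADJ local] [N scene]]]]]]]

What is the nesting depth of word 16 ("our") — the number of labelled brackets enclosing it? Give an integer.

7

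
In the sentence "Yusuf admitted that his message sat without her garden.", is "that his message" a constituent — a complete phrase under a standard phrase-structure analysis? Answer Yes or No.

The sequence begins inside the complementizer "that" and ends inside the clause "his message sat without her garden"; it crosses a phrase boundary, so no single node in the tree spans exactly those words.

No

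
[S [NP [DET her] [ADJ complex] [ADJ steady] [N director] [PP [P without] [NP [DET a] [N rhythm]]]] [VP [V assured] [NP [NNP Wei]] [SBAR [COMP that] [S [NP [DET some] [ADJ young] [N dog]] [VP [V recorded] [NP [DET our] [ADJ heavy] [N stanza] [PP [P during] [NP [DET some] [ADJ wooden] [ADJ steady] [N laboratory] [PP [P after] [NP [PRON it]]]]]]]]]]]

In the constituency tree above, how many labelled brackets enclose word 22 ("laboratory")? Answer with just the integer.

Path from the root down to the word: S → VP → SBAR → S → VP → NP → PP → NP → N. That is 9 enclosing brackets.

9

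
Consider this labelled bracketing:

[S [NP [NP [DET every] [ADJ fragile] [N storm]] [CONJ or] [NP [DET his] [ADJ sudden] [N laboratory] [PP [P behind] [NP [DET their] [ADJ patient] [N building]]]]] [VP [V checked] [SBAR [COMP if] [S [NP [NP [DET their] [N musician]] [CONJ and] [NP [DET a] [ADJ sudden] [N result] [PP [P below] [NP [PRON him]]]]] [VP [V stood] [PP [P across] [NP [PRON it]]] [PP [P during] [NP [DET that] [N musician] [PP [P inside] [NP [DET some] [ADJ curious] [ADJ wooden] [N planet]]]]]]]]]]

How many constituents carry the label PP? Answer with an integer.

5

The PP constituents are: [PP behind their patient building]; [PP below him]; [PP across it]; [PP during that musician inside some curious wooden planet]; [PP inside some curious wooden planet]. Total: 5.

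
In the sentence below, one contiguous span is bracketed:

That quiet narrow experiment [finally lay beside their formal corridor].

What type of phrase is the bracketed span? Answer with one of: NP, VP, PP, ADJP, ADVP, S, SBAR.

The span is built around the verb "lay" — a verb phrase (VP).

VP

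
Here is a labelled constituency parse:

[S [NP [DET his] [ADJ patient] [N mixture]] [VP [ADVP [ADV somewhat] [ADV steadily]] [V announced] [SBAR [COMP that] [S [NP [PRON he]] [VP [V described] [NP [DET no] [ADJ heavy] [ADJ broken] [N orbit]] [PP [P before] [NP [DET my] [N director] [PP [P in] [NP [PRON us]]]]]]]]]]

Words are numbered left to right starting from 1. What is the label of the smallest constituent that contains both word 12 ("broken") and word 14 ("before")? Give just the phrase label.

VP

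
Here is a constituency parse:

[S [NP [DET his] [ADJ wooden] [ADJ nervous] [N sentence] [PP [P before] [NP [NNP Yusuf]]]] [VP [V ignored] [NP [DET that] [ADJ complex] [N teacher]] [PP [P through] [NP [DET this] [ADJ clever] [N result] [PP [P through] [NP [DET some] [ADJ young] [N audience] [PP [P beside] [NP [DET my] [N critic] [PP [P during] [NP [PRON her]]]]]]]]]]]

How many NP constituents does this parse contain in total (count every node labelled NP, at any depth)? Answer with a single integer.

Scanning left to right, an opening `[NP` appears at word positions 1, 6, 8, 12, 16, 20, 23 — 7 in total.

7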